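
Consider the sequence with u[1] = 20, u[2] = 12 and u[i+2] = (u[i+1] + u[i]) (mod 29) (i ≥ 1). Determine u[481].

u[1] = 20,  u[2] = 12,  u[3] = 3,  u[4] = 15,  u[5] = 18,  u[6] = 4,  u[7] = 22,  u[8] = 26,  u[9] = 19,  u[10] = 16,  u[11] = 6,  u[12] = 22,  u[13] = 28,  u[14] = 21,  u[15] = 20,  u[16] = 12.
Since (u[15], u[16]) = (u[1], u[2]) = (20, 12) (two consecutive terms determine the rest), the sequence is periodic with period 14.
So u[481] = u[1 + ((481-1) mod 14)] = u[5] = 18.

18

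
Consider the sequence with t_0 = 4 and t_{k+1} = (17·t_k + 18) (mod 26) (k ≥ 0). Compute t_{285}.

10

We have t_0 = 4,  t_1 = 8,  t_2 = 24,  t_3 = 10,  t_4 = 6,  t_5 = 16,  t_6 = 4.
Since t_6 = t_0 = 4, the sequence is periodic with period 6.
(285 - 0) mod 6 = 3, so t_{285} = t_3 = 10.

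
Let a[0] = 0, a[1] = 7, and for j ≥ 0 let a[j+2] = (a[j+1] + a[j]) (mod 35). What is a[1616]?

14

We have a[0] = 0, a[1] = 7, a[2] = 7, a[3] = 14, a[4] = 21, a[5] = 0, a[6] = 21, a[7] = 21, a[8] = 7, a[9] = 28, a[10] = 0, a[11] = 28, a[12] = 28, a[13] = 21, a[14] = 14, a[15] = 0, a[16] = 14, a[17] = 14, a[18] = 28, a[19] = 7, a[20] = 0, a[21] = 7.
The sequence repeats with period 20.
(1616 - 0) mod 20 = 16, so a[1616] = a[16] = 14.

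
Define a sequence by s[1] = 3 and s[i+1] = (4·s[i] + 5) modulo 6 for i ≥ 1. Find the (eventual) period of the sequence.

3

Listing terms: s[1] = 3; s[2] = 5; s[3] = 1; s[4] = 3.
Since s[4] = s[1] = 3, the sequence is periodic with period 3.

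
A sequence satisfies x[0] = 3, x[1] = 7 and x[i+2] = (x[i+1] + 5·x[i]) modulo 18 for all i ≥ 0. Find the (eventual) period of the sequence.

18

We have x[0] = 3,  x[1] = 7,  x[2] = 4,  x[3] = 3,  x[4] = 5,  x[5] = 2,  x[6] = 9,  x[7] = 1,  x[8] = 10,  x[9] = 15,  x[10] = 11,  x[11] = 14,  x[12] = 15,  x[13] = 13,  x[14] = 16,  x[15] = 9,  x[16] = 17,  x[17] = 8,  x[18] = 3,  x[19] = 7.
Since (x[18], x[19]) = (x[0], x[1]) = (3, 7) (two consecutive terms determine the rest), the sequence is periodic with period 18.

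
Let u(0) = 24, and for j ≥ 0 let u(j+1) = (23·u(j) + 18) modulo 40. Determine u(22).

We have u(0) = 24,  u(1) = 10,  u(2) = 8,  u(3) = 2,  u(4) = 24.
Since u(4) = u(0) = 24, the sequence is periodic with period 4.
So u(22) = u(0 + ((22-0) mod 4)) = u(2) = 8.

8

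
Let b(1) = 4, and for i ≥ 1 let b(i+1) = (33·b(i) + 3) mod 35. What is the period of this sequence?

We have b(1) = 4,  b(2) = 30,  b(3) = 13,  b(4) = 12,  b(5) = 14,  b(6) = 10,  b(7) = 18,  b(8) = 2,  b(9) = 34,  b(10) = 5,  b(11) = 28,  b(12) = 17,  b(13) = 4.
The sequence repeats with period 12.

12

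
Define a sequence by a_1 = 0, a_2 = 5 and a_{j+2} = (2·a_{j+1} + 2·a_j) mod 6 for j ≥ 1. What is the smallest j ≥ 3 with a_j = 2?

5

Listing terms: a_1 = 0; a_2 = 5; a_3 = 4; a_4 = 0; a_5 = 2; a_6 = 4; a_7 = 0.
Since (a_6, a_7) = (a_3, a_4) = (4, 0) (two consecutive terms determine the rest), the sequence is eventually periodic: after a pre-period of length 2 it cycles with period 3.
The value 2 first appears (with j ≥ 3) at a_5.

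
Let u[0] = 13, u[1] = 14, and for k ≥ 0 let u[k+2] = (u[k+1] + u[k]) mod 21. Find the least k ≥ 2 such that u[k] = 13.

u[0] = 13,  u[1] = 14,  u[2] = 6,  u[3] = 20,  u[4] = 5,  u[5] = 4,  u[6] = 9,  u[7] = 13,  u[8] = 1,  u[9] = 14,  u[10] = 15,  u[11] = 8,  u[12] = 2,  u[13] = 10,  u[14] = 12,  u[15] = 1,  u[16] = 13,  u[17] = 14.
Since (u[16], u[17]) = (u[0], u[1]) = (13, 14) (two consecutive terms determine the rest), the sequence is periodic with period 16.
The value 13 first appears (with k ≥ 2) at u[7].

7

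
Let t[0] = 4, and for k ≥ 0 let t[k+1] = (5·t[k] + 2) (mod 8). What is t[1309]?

6

t[0] = 4,  t[1] = 6,  t[2] = 0,  t[3] = 2,  t[4] = 4.
The sequence repeats with period 4.
(1309 - 0) mod 4 = 1, so t[1309] = t[1] = 6.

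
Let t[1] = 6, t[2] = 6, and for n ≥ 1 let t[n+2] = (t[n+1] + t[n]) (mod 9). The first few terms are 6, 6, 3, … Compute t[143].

6

We have t[1] = 6, t[2] = 6, t[3] = 3, t[4] = 0, t[5] = 3, t[6] = 3, t[7] = 6, t[8] = 0, t[9] = 6, t[10] = 6.
Since (t[9], t[10]) = (t[1], t[2]) = (6, 6) (two consecutive terms determine the rest), the sequence is periodic with period 8.
So t[143] = t[1 + ((143-1) mod 8)] = t[7] = 6.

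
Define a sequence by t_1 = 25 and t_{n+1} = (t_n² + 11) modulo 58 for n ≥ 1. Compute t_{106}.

4

t_1 = 25, t_2 = 56, t_3 = 15, t_4 = 4, t_5 = 27, t_6 = 44, t_7 = 33, t_8 = 56.
Since t_8 = t_2 = 56, the sequence is eventually periodic: after a pre-period of length 1 it cycles with period 6.
For n ≥ 2, t_n depends only on (n - 2) mod 6. (106 - 2) mod 6 = 2, so t_{106} = t_4 = 4.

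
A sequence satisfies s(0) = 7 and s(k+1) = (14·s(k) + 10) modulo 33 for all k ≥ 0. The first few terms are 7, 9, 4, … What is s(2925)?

18

We have s(0) = 7, s(1) = 9, s(2) = 4, s(3) = 0, s(4) = 10, s(5) = 18, s(6) = 31, s(7) = 15, s(8) = 22, s(9) = 21, s(10) = 7.
The sequence repeats with period 10.
(2925 - 0) mod 10 = 5, so s(2925) = s(5) = 18.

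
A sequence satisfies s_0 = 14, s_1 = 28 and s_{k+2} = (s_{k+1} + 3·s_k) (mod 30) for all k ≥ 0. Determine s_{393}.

28

Listing terms: s_0 = 14,  s_1 = 28,  s_2 = 10,  s_3 = 4,  s_4 = 4,  s_5 = 16,  s_6 = 28,  s_7 = 16,  s_8 = 10,  s_9 = 28,  s_{10} = 28,  s_{11} = 22,  s_{12} = 16,  s_{13} = 22,  s_{14} = 10,  s_{15} = 16,  s_{16} = 16,  s_{17} = 4,  s_{18} = 22,  s_{19} = 4,  s_{20} = 10,  s_{21} = 22,  s_{22} = 22,  s_{23} = 28,  s_{24} = 4,  s_{25} = 28,  s_{26} = 10.
Since (s_{25}, s_{26}) = (s_1, s_2) = (28, 10) (two consecutive terms determine the rest), the sequence is eventually periodic: after a pre-period of length 1 it cycles with period 24.
For k ≥ 1, s_k depends only on (k - 1) mod 24. (393 - 1) mod 24 = 8, so s_{393} = s_9 = 28.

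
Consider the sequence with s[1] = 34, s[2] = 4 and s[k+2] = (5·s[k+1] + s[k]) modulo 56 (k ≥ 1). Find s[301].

Computing terms: s[1] = 34, s[2] = 4, s[3] = 54, s[4] = 50, s[5] = 24, s[6] = 2, s[7] = 34, s[8] = 4.
The sequence repeats with period 6.
So s[301] = s[1 + ((301-1) mod 6)] = s[1] = 34.

34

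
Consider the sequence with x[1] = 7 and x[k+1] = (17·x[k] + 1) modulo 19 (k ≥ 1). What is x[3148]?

9

Computing terms: x[1] = 7,  x[2] = 6,  x[3] = 8,  x[4] = 4,  x[5] = 12,  x[6] = 15,  x[7] = 9,  x[8] = 2,  x[9] = 16,  x[10] = 7.
Since x[10] = x[1] = 7, the sequence is periodic with period 9.
So x[3148] = x[1 + ((3148-1) mod 9)] = x[7] = 9.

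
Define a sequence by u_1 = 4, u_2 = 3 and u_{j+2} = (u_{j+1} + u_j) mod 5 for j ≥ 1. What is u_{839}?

0

u_1 = 4, u_2 = 3, u_3 = 2, u_4 = 0, u_5 = 2, u_6 = 2, u_7 = 4, u_8 = 1, u_9 = 0, u_{10} = 1, u_{11} = 1, u_{12} = 2, u_{13} = 3, u_{14} = 0, u_{15} = 3, u_{16} = 3, u_{17} = 1, u_{18} = 4, u_{19} = 0, u_{20} = 4, u_{21} = 4, u_{22} = 3.
Since (u_{21}, u_{22}) = (u_1, u_2) = (4, 3) (two consecutive terms determine the rest), the sequence is periodic with period 20.
(839 - 1) mod 20 = 18, so u_{839} = u_{19} = 0.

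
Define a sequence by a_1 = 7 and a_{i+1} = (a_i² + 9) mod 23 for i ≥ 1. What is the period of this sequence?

3

a_1 = 7, a_2 = 12, a_3 = 15, a_4 = 4, a_5 = 2, a_6 = 13, a_7 = 17, a_8 = 22, a_9 = 10, a_{10} = 17.
Since a_{10} = a_7 = 17, the sequence is eventually periodic: after a pre-period of length 6 it cycles with period 3.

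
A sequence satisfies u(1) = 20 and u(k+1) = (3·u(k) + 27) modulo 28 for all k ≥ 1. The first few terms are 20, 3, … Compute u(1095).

u(1) = 20,  u(2) = 3,  u(3) = 8,  u(4) = 23,  u(5) = 12,  u(6) = 7,  u(7) = 20.
Since u(7) = u(1) = 20, the sequence is periodic with period 6.
(1095 - 1) mod 6 = 2, so u(1095) = u(3) = 8.

8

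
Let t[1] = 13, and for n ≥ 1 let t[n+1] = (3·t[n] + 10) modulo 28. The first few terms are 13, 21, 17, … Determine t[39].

Listing terms: t[1] = 13,  t[2] = 21,  t[3] = 17,  t[4] = 5,  t[5] = 25,  t[6] = 1,  t[7] = 13.
Since t[7] = t[1] = 13, the sequence is periodic with period 6.
(39 - 1) mod 6 = 2, so t[39] = t[3] = 17.

17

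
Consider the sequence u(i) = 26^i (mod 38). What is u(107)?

30

u(1) = 26; u(2) = 30; u(3) = 20; u(4) = 26.
The sequence repeats with period 3.
(107 - 1) mod 3 = 1, so u(107) = u(2) = 30.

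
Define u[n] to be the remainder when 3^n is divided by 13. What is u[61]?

We have u[0] = 1; u[1] = 3; u[2] = 9; u[3] = 1.
The sequence repeats with period 3.
(61 - 0) mod 3 = 1, so u[61] = u[1] = 3.

3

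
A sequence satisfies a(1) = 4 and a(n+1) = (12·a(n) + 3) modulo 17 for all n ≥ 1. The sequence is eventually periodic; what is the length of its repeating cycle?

We have a(1) = 4, a(2) = 0, a(3) = 3, a(4) = 5, a(5) = 12, a(6) = 11, a(7) = 16, a(8) = 8, a(9) = 14, a(10) = 1, a(11) = 15, a(12) = 13, a(13) = 6, a(14) = 7, a(15) = 2, a(16) = 10, a(17) = 4.
The sequence repeats with period 16.

16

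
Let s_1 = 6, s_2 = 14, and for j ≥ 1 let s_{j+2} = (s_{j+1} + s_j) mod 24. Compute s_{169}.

6

Listing terms: s_1 = 6; s_2 = 14; s_3 = 20; s_4 = 10; s_5 = 6; s_6 = 16; s_7 = 22; s_8 = 14; s_9 = 12; s_{10} = 2; s_{11} = 14; s_{12} = 16; s_{13} = 6; s_{14} = 22; s_{15} = 4; s_{16} = 2; s_{17} = 6; s_{18} = 8; s_{19} = 14; s_{20} = 22; s_{21} = 12; s_{22} = 10; s_{23} = 22; s_{24} = 8; s_{25} = 6; s_{26} = 14.
Since (s_{25}, s_{26}) = (s_1, s_2) = (6, 14) (two consecutive terms determine the rest), the sequence is periodic with period 24.
So s_{169} = s_{1 + ((169-1) mod 24)} = s_1 = 6.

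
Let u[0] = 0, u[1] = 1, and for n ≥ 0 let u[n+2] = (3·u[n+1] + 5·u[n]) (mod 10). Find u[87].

4

u[0] = 0; u[1] = 1; u[2] = 3; u[3] = 4; u[4] = 7; u[5] = 1; u[6] = 8; u[7] = 9; u[8] = 7; u[9] = 6; u[10] = 3; u[11] = 9; u[12] = 2; u[13] = 1; u[14] = 3.
Since (u[13], u[14]) = (u[1], u[2]) = (1, 3) (two consecutive terms determine the rest), the sequence is eventually periodic: after a pre-period of length 1 it cycles with period 12.
For n ≥ 1, u[n] depends only on (n - 1) mod 12. (87 - 1) mod 12 = 2, so u[87] = u[3] = 4.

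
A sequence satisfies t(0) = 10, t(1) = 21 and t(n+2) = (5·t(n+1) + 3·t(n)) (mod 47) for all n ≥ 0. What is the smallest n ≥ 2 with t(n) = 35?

We have t(0) = 10, t(1) = 21, t(2) = 41, t(3) = 33, t(4) = 6, t(5) = 35, t(6) = 5, t(7) = 36, t(8) = 7, t(9) = 2, t(10) = 31, t(11) = 20, t(12) = 5, t(13) = 38, t(14) = 17, t(15) = 11, t(16) = 12, t(17) = 46, t(18) = 31, t(19) = 11, t(20) = 7, t(21) = 21, t(22) = 32, t(23) = 35, t(24) = 36, t(25) = 3, t(26) = 29, t(27) = 13, t(28) = 11, t(29) = 0, t(30) = 33, t(31) = 24, t(32) = 31, t(33) = 39, t(34) = 6, t(35) = 6, t(36) = 1, t(37) = 23, t(38) = 24, t(39) = 1, t(40) = 30, t(41) = 12, t(42) = 9, t(43) = 34, t(44) = 9, t(45) = 6, t(46) = 10, t(47) = 21.
The sequence repeats with period 46.
The value 35 first appears (with n ≥ 2) at t(5).

5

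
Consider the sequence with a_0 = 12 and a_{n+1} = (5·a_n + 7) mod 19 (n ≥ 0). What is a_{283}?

4

Computing terms: a_0 = 12, a_1 = 10, a_2 = 0, a_3 = 7, a_4 = 4, a_5 = 8, a_6 = 9, a_7 = 14, a_8 = 1, a_9 = 12.
The sequence repeats with period 9.
So a_{283} = a_{0 + ((283-0) mod 9)} = a_4 = 4.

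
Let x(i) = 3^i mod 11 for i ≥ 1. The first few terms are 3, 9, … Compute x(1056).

Listing terms: x(1) = 3,  x(2) = 9,  x(3) = 5,  x(4) = 4,  x(5) = 1,  x(6) = 3.
The sequence repeats with period 5.
(1056 - 1) mod 5 = 0, so x(1056) = x(1) = 3.

3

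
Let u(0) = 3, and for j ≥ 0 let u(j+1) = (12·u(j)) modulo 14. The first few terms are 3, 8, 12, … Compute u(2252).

12

u(0) = 3,  u(1) = 8,  u(2) = 12,  u(3) = 4,  u(4) = 6,  u(5) = 2,  u(6) = 10,  u(7) = 8.
Since u(7) = u(1) = 8, the sequence is eventually periodic: after a pre-period of length 1 it cycles with period 6.
For j ≥ 1, u(j) depends only on (j - 1) mod 6. (2252 - 1) mod 6 = 1, so u(2252) = u(2) = 12.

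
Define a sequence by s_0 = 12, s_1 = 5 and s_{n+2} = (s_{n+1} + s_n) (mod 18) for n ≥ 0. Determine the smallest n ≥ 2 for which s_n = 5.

Listing terms: s_0 = 12, s_1 = 5, s_2 = 17, s_3 = 4, s_4 = 3, s_5 = 7, s_6 = 10, s_7 = 17, s_8 = 9, s_9 = 8, s_{10} = 17, s_{11} = 7, s_{12} = 6, s_{13} = 13, s_{14} = 1, s_{15} = 14, s_{16} = 15, s_{17} = 11, s_{18} = 8, s_{19} = 1, s_{20} = 9, s_{21} = 10, s_{22} = 1, s_{23} = 11, s_{24} = 12, s_{25} = 5.
The sequence repeats with period 24.
The value 5 next appears (with n ≥ 2) at s_{25}.

25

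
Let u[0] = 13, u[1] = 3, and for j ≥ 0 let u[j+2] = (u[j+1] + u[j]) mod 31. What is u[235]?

u[0] = 13,  u[1] = 3,  u[2] = 16,  u[3] = 19,  u[4] = 4,  u[5] = 23,  u[6] = 27,  u[7] = 19,  u[8] = 15,  u[9] = 3,  u[10] = 18,  u[11] = 21,  u[12] = 8,  u[13] = 29,  u[14] = 6,  u[15] = 4,  u[16] = 10,  u[17] = 14,  u[18] = 24,  u[19] = 7,  u[20] = 0,  u[21] = 7,  u[22] = 7,  u[23] = 14,  u[24] = 21,  u[25] = 4,  u[26] = 25,  u[27] = 29,  u[28] = 23,  u[29] = 21,  u[30] = 13,  u[31] = 3.
The sequence repeats with period 30.
So u[235] = u[0 + ((235-0) mod 30)] = u[25] = 4.

4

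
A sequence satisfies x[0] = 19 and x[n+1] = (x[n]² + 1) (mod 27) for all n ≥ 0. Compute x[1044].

8

Computing terms: x[0] = 19,  x[1] = 11,  x[2] = 14,  x[3] = 8,  x[4] = 11.
Since x[4] = x[1] = 11, the sequence is eventually periodic: after a pre-period of length 1 it cycles with period 3.
For n ≥ 1, x[n] depends only on (n - 1) mod 3. (1044 - 1) mod 3 = 2, so x[1044] = x[3] = 8.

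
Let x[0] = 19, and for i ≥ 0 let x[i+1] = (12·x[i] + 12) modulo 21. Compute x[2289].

3

We have x[0] = 19, x[1] = 9, x[2] = 15, x[3] = 3, x[4] = 6, x[5] = 0, x[6] = 12, x[7] = 9.
Since x[7] = x[1] = 9, the sequence is eventually periodic: after a pre-period of length 1 it cycles with period 6.
For i ≥ 1, x[i] depends only on (i - 1) mod 6. (2289 - 1) mod 6 = 2, so x[2289] = x[3] = 3.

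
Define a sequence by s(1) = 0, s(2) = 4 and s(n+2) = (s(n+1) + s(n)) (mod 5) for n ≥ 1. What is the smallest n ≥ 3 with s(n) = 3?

s(1) = 0; s(2) = 4; s(3) = 4; s(4) = 3; s(5) = 2; s(6) = 0; s(7) = 2; s(8) = 2; s(9) = 4; s(10) = 1; s(11) = 0; s(12) = 1; s(13) = 1; s(14) = 2; s(15) = 3; s(16) = 0; s(17) = 3; s(18) = 3; s(19) = 1; s(20) = 4; s(21) = 0; s(22) = 4.
The sequence repeats with period 20.
The value 3 first appears (with n ≥ 3) at s(4).

4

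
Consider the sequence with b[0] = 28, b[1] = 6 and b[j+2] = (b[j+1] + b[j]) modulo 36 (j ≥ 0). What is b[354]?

Computing terms: b[0] = 28, b[1] = 6, b[2] = 34, b[3] = 4, b[4] = 2, b[5] = 6, b[6] = 8, b[7] = 14, b[8] = 22, b[9] = 0, b[10] = 22, b[11] = 22, b[12] = 8, b[13] = 30, b[14] = 2, b[15] = 32, b[16] = 34, b[17] = 30, b[18] = 28, b[19] = 22, b[20] = 14, b[21] = 0, b[22] = 14, b[23] = 14, b[24] = 28, b[25] = 6.
Since (b[24], b[25]) = (b[0], b[1]) = (28, 6) (two consecutive terms determine the rest), the sequence is periodic with period 24.
So b[354] = b[0 + ((354-0) mod 24)] = b[18] = 28.

28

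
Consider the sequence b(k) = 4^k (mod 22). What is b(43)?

b(1) = 4, b(2) = 16, b(3) = 20, b(4) = 14, b(5) = 12, b(6) = 4.
The sequence repeats with period 5.
(43 - 1) mod 5 = 2, so b(43) = b(3) = 20.

20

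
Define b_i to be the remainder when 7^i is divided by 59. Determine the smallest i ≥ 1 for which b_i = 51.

Listing terms: b_0 = 1,  b_1 = 7,  b_2 = 49,  b_3 = 48,  b_4 = 41,  b_5 = 51,  b_6 = 3,  b_7 = 21,  b_8 = 29,  b_9 = 26,  b_{10} = 5,  b_{11} = 35,  b_{12} = 9,  b_{13} = 4,  b_{14} = 28,  b_{15} = 19,  b_{16} = 15,  b_{17} = 46,  b_{18} = 27,  b_{19} = 12,  b_{20} = 25,  b_{21} = 57,  b_{22} = 45,  b_{23} = 20,  b_{24} = 22,  b_{25} = 36,  b_{26} = 16,  b_{27} = 53,  b_{28} = 17,  b_{29} = 1.
The sequence repeats with period 29.
The value 51 first appears (with i ≥ 1) at b_5.

5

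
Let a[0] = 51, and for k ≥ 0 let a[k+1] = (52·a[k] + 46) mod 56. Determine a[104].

Computing terms: a[0] = 51, a[1] = 10, a[2] = 6, a[3] = 22, a[4] = 14, a[5] = 46, a[6] = 30, a[7] = 38, a[8] = 6.
Since a[8] = a[2] = 6, the sequence is eventually periodic: after a pre-period of length 2 it cycles with period 6.
For k ≥ 2, a[k] depends only on (k - 2) mod 6. (104 - 2) mod 6 = 0, so a[104] = a[2] = 6.

6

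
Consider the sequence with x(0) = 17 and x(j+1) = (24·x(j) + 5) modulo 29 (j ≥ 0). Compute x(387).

We have x(0) = 17, x(1) = 7, x(2) = 28, x(3) = 10, x(4) = 13, x(5) = 27, x(6) = 15, x(7) = 17.
The sequence repeats with period 7.
(387 - 0) mod 7 = 2, so x(387) = x(2) = 28.

28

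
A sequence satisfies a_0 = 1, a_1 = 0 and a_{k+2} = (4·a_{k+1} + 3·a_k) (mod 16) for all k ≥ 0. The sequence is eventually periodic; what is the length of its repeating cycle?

Computing terms: a_0 = 1,  a_1 = 0,  a_2 = 3,  a_3 = 12,  a_4 = 9,  a_5 = 8,  a_6 = 11,  a_7 = 4,  a_8 = 1,  a_9 = 0.
The sequence repeats with period 8.

8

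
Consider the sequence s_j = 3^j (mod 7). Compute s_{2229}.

Listing terms: s_1 = 3; s_2 = 2; s_3 = 6; s_4 = 4; s_5 = 5; s_6 = 1; s_7 = 3.
The sequence repeats with period 6.
(2229 - 1) mod 6 = 2, so s_{2229} = s_3 = 6.

6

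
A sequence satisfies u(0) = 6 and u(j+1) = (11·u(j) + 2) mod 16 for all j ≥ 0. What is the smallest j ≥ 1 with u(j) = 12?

Computing terms: u(0) = 6, u(1) = 4, u(2) = 14, u(3) = 12, u(4) = 6.
Since u(4) = u(0) = 6, the sequence is periodic with period 4.
The value 12 first appears (with j ≥ 1) at u(3).

3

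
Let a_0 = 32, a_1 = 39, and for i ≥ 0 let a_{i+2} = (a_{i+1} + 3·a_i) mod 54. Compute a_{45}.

We have a_0 = 32; a_1 = 39; a_2 = 27; a_3 = 36; a_4 = 9; a_5 = 9; a_6 = 36; a_7 = 9.
Since (a_6, a_7) = (a_3, a_4) = (36, 9) (two consecutive terms determine the rest), the sequence is eventually periodic: after a pre-period of length 3 it cycles with period 3.
For i ≥ 3, a_i depends only on (i - 3) mod 3. (45 - 3) mod 3 = 0, so a_{45} = a_3 = 36.

36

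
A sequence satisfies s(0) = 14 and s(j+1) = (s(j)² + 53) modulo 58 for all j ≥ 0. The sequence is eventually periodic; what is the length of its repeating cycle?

4

Listing terms: s(0) = 14, s(1) = 17, s(2) = 52, s(3) = 31, s(4) = 28, s(5) = 25, s(6) = 40, s(7) = 29, s(8) = 24, s(9) = 49, s(10) = 18, s(11) = 29.
Since s(11) = s(7) = 29, the sequence is eventually periodic: after a pre-period of length 7 it cycles with period 4.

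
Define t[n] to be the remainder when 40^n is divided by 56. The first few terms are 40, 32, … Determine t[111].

48

t[1] = 40,  t[2] = 32,  t[3] = 48,  t[4] = 16,  t[5] = 24,  t[6] = 8,  t[7] = 40.
Since t[7] = t[1] = 40, the sequence is periodic with period 6.
So t[111] = t[1 + ((111-1) mod 6)] = t[3] = 48.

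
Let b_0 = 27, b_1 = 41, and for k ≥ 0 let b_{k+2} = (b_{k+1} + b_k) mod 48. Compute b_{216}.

We have b_0 = 27, b_1 = 41, b_2 = 20, b_3 = 13, b_4 = 33, b_5 = 46, b_6 = 31, b_7 = 29, b_8 = 12, b_9 = 41, b_{10} = 5, b_{11} = 46, b_{12} = 3, b_{13} = 1, b_{14} = 4, b_{15} = 5, b_{16} = 9, b_{17} = 14, b_{18} = 23, b_{19} = 37, b_{20} = 12, b_{21} = 1, b_{22} = 13, b_{23} = 14, b_{24} = 27, b_{25} = 41.
Since (b_{24}, b_{25}) = (b_0, b_1) = (27, 41) (two consecutive terms determine the rest), the sequence is periodic with period 24.
So b_{216} = b_{0 + ((216-0) mod 24)} = b_0 = 27.

27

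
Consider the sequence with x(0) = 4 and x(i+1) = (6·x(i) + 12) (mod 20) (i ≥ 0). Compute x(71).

Listing terms: x(0) = 4,  x(1) = 16,  x(2) = 8,  x(3) = 0,  x(4) = 12,  x(5) = 4.
Since x(5) = x(0) = 4, the sequence is periodic with period 5.
(71 - 0) mod 5 = 1, so x(71) = x(1) = 16.

16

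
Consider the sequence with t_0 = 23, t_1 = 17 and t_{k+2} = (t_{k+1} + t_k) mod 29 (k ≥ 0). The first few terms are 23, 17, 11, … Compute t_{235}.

Computing terms: t_0 = 23; t_1 = 17; t_2 = 11; t_3 = 28; t_4 = 10; t_5 = 9; t_6 = 19; t_7 = 28; t_8 = 18; t_9 = 17; t_{10} = 6; t_{11} = 23; t_{12} = 0; t_{13} = 23; t_{14} = 23; t_{15} = 17.
Since (t_{14}, t_{15}) = (t_0, t_1) = (23, 17) (two consecutive terms determine the rest), the sequence is periodic with period 14.
So t_{235} = t_{0 + ((235-0) mod 14)} = t_{11} = 23.

23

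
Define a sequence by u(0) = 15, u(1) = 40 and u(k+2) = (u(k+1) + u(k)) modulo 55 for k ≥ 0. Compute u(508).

Computing terms: u(0) = 15; u(1) = 40; u(2) = 0; u(3) = 40; u(4) = 40; u(5) = 25; u(6) = 10; u(7) = 35; u(8) = 45; u(9) = 25; u(10) = 15; u(11) = 40.
The sequence repeats with period 10.
So u(508) = u(0 + ((508-0) mod 10)) = u(8) = 45.

45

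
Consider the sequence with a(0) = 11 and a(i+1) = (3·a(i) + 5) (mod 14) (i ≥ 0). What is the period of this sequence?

a(0) = 11,  a(1) = 10,  a(2) = 7,  a(3) = 12,  a(4) = 13,  a(5) = 2,  a(6) = 11.
The sequence repeats with period 6.

6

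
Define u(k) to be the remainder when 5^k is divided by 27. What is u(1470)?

10

Listing terms: u(0) = 1, u(1) = 5, u(2) = 25, u(3) = 17, u(4) = 4, u(5) = 20, u(6) = 19, u(7) = 14, u(8) = 16, u(9) = 26, u(10) = 22, u(11) = 2, u(12) = 10, u(13) = 23, u(14) = 7, u(15) = 8, u(16) = 13, u(17) = 11, u(18) = 1.
The sequence repeats with period 18.
(1470 - 0) mod 18 = 12, so u(1470) = u(12) = 10.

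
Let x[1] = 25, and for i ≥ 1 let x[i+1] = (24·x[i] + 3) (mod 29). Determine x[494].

12

Listing terms: x[1] = 25,  x[2] = 23,  x[3] = 4,  x[4] = 12,  x[5] = 1,  x[6] = 27,  x[7] = 13,  x[8] = 25.
The sequence repeats with period 7.
(494 - 1) mod 7 = 3, so x[494] = x[4] = 12.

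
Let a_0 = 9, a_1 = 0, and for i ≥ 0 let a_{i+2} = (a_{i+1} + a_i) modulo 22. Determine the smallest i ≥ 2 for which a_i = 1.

Listing terms: a_0 = 9; a_1 = 0; a_2 = 9; a_3 = 9; a_4 = 18; a_5 = 5; a_6 = 1; a_7 = 6; a_8 = 7; a_9 = 13; a_{10} = 20; a_{11} = 11; a_{12} = 9; a_{13} = 20; a_{14} = 7; a_{15} = 5; a_{16} = 12; a_{17} = 17; a_{18} = 7; a_{19} = 2; a_{20} = 9; a_{21} = 11; a_{22} = 20; a_{23} = 9; a_{24} = 7; a_{25} = 16; a_{26} = 1; a_{27} = 17; a_{28} = 18; a_{29} = 13; a_{30} = 9; a_{31} = 0.
The sequence repeats with period 30.
The value 1 first appears (with i ≥ 2) at a_6.

6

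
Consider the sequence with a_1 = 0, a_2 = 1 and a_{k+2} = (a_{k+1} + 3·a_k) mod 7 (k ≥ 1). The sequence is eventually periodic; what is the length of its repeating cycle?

24

Listing terms: a_1 = 0; a_2 = 1; a_3 = 1; a_4 = 4; a_5 = 0; a_6 = 5; a_7 = 5; a_8 = 6; a_9 = 0; a_{10} = 4; a_{11} = 4; a_{12} = 2; a_{13} = 0; a_{14} = 6; a_{15} = 6; a_{16} = 3; a_{17} = 0; a_{18} = 2; a_{19} = 2; a_{20} = 1; a_{21} = 0; a_{22} = 3; a_{23} = 3; a_{24} = 5; a_{25} = 0; a_{26} = 1.
The sequence repeats with period 24.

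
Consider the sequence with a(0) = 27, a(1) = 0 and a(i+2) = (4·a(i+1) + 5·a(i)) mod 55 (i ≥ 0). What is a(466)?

We have a(0) = 27; a(1) = 0; a(2) = 25; a(3) = 45; a(4) = 30; a(5) = 15; a(6) = 45; a(7) = 35; a(8) = 35; a(9) = 40; a(10) = 5; a(11) = 0; a(12) = 25.
Since (a(11), a(12)) = (a(1), a(2)) = (0, 25) (two consecutive terms determine the rest), the sequence is eventually periodic: after a pre-period of length 1 it cycles with period 10.
For i ≥ 1, a(i) depends only on (i - 1) mod 10. (466 - 1) mod 10 = 5, so a(466) = a(6) = 45.

45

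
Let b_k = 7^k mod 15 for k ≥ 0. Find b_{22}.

4

b_0 = 1; b_1 = 7; b_2 = 4; b_3 = 13; b_4 = 1.
Since b_4 = b_0 = 1, the sequence is periodic with period 4.
So b_{22} = b_{0 + ((22-0) mod 4)} = b_2 = 4.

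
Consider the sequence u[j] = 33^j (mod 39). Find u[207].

u[0] = 1; u[1] = 33; u[2] = 36; u[3] = 18; u[4] = 9; u[5] = 24; u[6] = 12; u[7] = 6; u[8] = 3; u[9] = 21; u[10] = 30; u[11] = 15; u[12] = 27; u[13] = 33.
Since u[13] = u[1] = 33, the sequence is eventually periodic: after a pre-period of length 1 it cycles with period 12.
For j ≥ 1, u[j] depends only on (j - 1) mod 12. (207 - 1) mod 12 = 2, so u[207] = u[3] = 18.

18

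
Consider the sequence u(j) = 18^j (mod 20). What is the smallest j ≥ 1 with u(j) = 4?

2

We have u(0) = 1,  u(1) = 18,  u(2) = 4,  u(3) = 12,  u(4) = 16,  u(5) = 8,  u(6) = 4.
Since u(6) = u(2) = 4, the sequence is eventually periodic: after a pre-period of length 2 it cycles with period 4.
The value 4 first appears (with j ≥ 1) at u(2).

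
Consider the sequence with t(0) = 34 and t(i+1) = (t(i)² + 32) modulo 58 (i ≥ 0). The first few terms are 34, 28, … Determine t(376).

t(0) = 34,  t(1) = 28,  t(2) = 4,  t(3) = 48,  t(4) = 16,  t(5) = 56,  t(6) = 36,  t(7) = 52,  t(8) = 10,  t(9) = 16.
Since t(9) = t(4) = 16, the sequence is eventually periodic: after a pre-period of length 4 it cycles with period 5.
For i ≥ 4, t(i) depends only on (i - 4) mod 5. (376 - 4) mod 5 = 2, so t(376) = t(6) = 36.

36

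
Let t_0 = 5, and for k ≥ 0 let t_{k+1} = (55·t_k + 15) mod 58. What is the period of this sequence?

We have t_0 = 5, t_1 = 0, t_2 = 15, t_3 = 28, t_4 = 47, t_5 = 48, t_6 = 45, t_7 = 54, t_8 = 27, t_9 = 50, t_{10} = 39, t_{11} = 14, t_{12} = 31, t_{13} = 38, t_{14} = 17, t_{15} = 22, t_{16} = 7, t_{17} = 52, t_{18} = 33, t_{19} = 32, t_{20} = 35, t_{21} = 26, t_{22} = 53, t_{23} = 30, t_{24} = 41, t_{25} = 8, t_{26} = 49, t_{27} = 42, t_{28} = 5.
The sequence repeats with period 28.

28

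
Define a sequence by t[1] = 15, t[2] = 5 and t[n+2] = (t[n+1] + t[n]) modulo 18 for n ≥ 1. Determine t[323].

We have t[1] = 15,  t[2] = 5,  t[3] = 2,  t[4] = 7,  t[5] = 9,  t[6] = 16,  t[7] = 7,  t[8] = 5,  t[9] = 12,  t[10] = 17,  t[11] = 11,  t[12] = 10,  t[13] = 3,  t[14] = 13,  t[15] = 16,  t[16] = 11,  t[17] = 9,  t[18] = 2,  t[19] = 11,  t[20] = 13,  t[21] = 6,  t[22] = 1,  t[23] = 7,  t[24] = 8,  t[25] = 15,  t[26] = 5.
Since (t[25], t[26]) = (t[1], t[2]) = (15, 5) (two consecutive terms determine the rest), the sequence is periodic with period 24.
So t[323] = t[1 + ((323-1) mod 24)] = t[11] = 11.

11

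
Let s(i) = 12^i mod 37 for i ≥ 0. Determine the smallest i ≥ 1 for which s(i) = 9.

Computing terms: s(0) = 1, s(1) = 12, s(2) = 33, s(3) = 26, s(4) = 16, s(5) = 7, s(6) = 10, s(7) = 9, s(8) = 34, s(9) = 1.
Since s(9) = s(0) = 1, the sequence is periodic with period 9.
The value 9 first appears (with i ≥ 1) at s(7).

7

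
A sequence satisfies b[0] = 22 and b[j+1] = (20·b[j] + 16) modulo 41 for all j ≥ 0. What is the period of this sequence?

Computing terms: b[0] = 22,  b[1] = 5,  b[2] = 34,  b[3] = 40,  b[4] = 37,  b[5] = 18,  b[6] = 7,  b[7] = 33,  b[8] = 20,  b[9] = 6,  b[10] = 13,  b[11] = 30,  b[12] = 1,  b[13] = 36,  b[14] = 39,  b[15] = 17,  b[16] = 28,  b[17] = 2,  b[18] = 15,  b[19] = 29,  b[20] = 22.
Since b[20] = b[0] = 22, the sequence is periodic with period 20.

20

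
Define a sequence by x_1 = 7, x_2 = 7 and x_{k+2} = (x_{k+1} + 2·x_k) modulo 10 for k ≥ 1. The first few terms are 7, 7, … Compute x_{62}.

x_1 = 7,  x_2 = 7,  x_3 = 1,  x_4 = 5,  x_5 = 7,  x_6 = 7.
Since (x_5, x_6) = (x_1, x_2) = (7, 7) (two consecutive terms determine the rest), the sequence is periodic with period 4.
(62 - 1) mod 4 = 1, so x_{62} = x_2 = 7.

7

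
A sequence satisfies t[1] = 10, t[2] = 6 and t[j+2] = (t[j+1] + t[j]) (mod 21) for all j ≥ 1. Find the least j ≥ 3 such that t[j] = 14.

Computing terms: t[1] = 10; t[2] = 6; t[3] = 16; t[4] = 1; t[5] = 17; t[6] = 18; t[7] = 14; t[8] = 11; t[9] = 4; t[10] = 15; t[11] = 19; t[12] = 13; t[13] = 11; t[14] = 3; t[15] = 14; t[16] = 17; t[17] = 10; t[18] = 6.
The sequence repeats with period 16.
The value 14 first appears (with j ≥ 3) at t[7].

7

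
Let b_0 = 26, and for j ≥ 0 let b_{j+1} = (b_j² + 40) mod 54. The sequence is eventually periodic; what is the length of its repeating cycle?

Computing terms: b_0 = 26, b_1 = 14, b_2 = 20, b_3 = 8, b_4 = 50, b_5 = 2, b_6 = 44, b_7 = 32, b_8 = 38, b_9 = 26.
Since b_9 = b_0 = 26, the sequence is periodic with period 9.

9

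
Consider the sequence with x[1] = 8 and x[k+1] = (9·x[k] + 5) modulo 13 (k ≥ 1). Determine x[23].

12

We have x[1] = 8,  x[2] = 12,  x[3] = 9,  x[4] = 8.
Since x[4] = x[1] = 8, the sequence is periodic with period 3.
(23 - 1) mod 3 = 1, so x[23] = x[2] = 12.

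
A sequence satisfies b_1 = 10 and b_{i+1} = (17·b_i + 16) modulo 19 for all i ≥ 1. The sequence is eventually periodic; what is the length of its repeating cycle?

9

Computing terms: b_1 = 10, b_2 = 15, b_3 = 5, b_4 = 6, b_5 = 4, b_6 = 8, b_7 = 0, b_8 = 16, b_9 = 3, b_{10} = 10.
Since b_{10} = b_1 = 10, the sequence is periodic with period 9.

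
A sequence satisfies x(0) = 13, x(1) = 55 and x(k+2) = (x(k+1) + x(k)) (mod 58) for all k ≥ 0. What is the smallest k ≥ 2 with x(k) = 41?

6

x(0) = 13; x(1) = 55; x(2) = 10; x(3) = 7; x(4) = 17; x(5) = 24; x(6) = 41; x(7) = 7; x(8) = 48; x(9) = 55; x(10) = 45; x(11) = 42; x(12) = 29; x(13) = 13; x(14) = 42; x(15) = 55; x(16) = 39; x(17) = 36; x(18) = 17; x(19) = 53; x(20) = 12; x(21) = 7; x(22) = 19; x(23) = 26; x(24) = 45; x(25) = 13; x(26) = 0; x(27) = 13; x(28) = 13; x(29) = 26; x(30) = 39; x(31) = 7; x(32) = 46; x(33) = 53; x(34) = 41; x(35) = 36; x(36) = 19; x(37) = 55; x(38) = 16; x(39) = 13; x(40) = 29; x(41) = 42; x(42) = 13; x(43) = 55.
Since (x(42), x(43)) = (x(0), x(1)) = (13, 55) (two consecutive terms determine the rest), the sequence is periodic with period 42.
The value 41 first appears (with k ≥ 2) at x(6).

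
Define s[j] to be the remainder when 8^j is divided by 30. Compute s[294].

Computing terms: s[1] = 8, s[2] = 4, s[3] = 2, s[4] = 16, s[5] = 8.
Since s[5] = s[1] = 8, the sequence is periodic with period 4.
So s[294] = s[1 + ((294-1) mod 4)] = s[2] = 4.

4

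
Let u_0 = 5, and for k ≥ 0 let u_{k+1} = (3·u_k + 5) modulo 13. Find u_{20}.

0

We have u_0 = 5; u_1 = 7; u_2 = 0; u_3 = 5.
The sequence repeats with period 3.
(20 - 0) mod 3 = 2, so u_{20} = u_2 = 0.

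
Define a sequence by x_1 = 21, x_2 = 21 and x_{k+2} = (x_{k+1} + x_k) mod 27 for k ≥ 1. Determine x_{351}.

Listing terms: x_1 = 21,  x_2 = 21,  x_3 = 15,  x_4 = 9,  x_5 = 24,  x_6 = 6,  x_7 = 3,  x_8 = 9,  x_9 = 12,  x_{10} = 21,  x_{11} = 6,  x_{12} = 0,  x_{13} = 6,  x_{14} = 6,  x_{15} = 12,  x_{16} = 18,  x_{17} = 3,  x_{18} = 21,  x_{19} = 24,  x_{20} = 18,  x_{21} = 15,  x_{22} = 6,  x_{23} = 21,  x_{24} = 0,  x_{25} = 21,  x_{26} = 21.
The sequence repeats with period 24.
(351 - 1) mod 24 = 14, so x_{351} = x_{15} = 12.

12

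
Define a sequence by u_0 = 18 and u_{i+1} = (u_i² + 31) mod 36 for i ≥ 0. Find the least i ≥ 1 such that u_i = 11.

5

u_0 = 18,  u_1 = 31,  u_2 = 20,  u_3 = 35,  u_4 = 32,  u_5 = 11,  u_6 = 8,  u_7 = 23,  u_8 = 20.
Since u_8 = u_2 = 20, the sequence is eventually periodic: after a pre-period of length 2 it cycles with period 6.
The value 11 first appears (with i ≥ 1) at u_5.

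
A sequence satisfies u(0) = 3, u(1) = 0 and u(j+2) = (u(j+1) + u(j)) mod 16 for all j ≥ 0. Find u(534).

15

Computing terms: u(0) = 3,  u(1) = 0,  u(2) = 3,  u(3) = 3,  u(4) = 6,  u(5) = 9,  u(6) = 15,  u(7) = 8,  u(8) = 7,  u(9) = 15,  u(10) = 6,  u(11) = 5,  u(12) = 11,  u(13) = 0,  u(14) = 11,  u(15) = 11,  u(16) = 6,  u(17) = 1,  u(18) = 7,  u(19) = 8,  u(20) = 15,  u(21) = 7,  u(22) = 6,  u(23) = 13,  u(24) = 3,  u(25) = 0.
Since (u(24), u(25)) = (u(0), u(1)) = (3, 0) (two consecutive terms determine the rest), the sequence is periodic with period 24.
(534 - 0) mod 24 = 6, so u(534) = u(6) = 15.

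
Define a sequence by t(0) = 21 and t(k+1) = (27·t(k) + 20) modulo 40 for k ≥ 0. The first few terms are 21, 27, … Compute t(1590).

t(0) = 21,  t(1) = 27,  t(2) = 29,  t(3) = 3,  t(4) = 21.
Since t(4) = t(0) = 21, the sequence is periodic with period 4.
So t(1590) = t(0 + ((1590-0) mod 4)) = t(2) = 29.

29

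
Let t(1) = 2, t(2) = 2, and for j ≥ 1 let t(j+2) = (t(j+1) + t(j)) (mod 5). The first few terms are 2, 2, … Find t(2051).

3

t(1) = 2, t(2) = 2, t(3) = 4, t(4) = 1, t(5) = 0, t(6) = 1, t(7) = 1, t(8) = 2, t(9) = 3, t(10) = 0, t(11) = 3, t(12) = 3, t(13) = 1, t(14) = 4, t(15) = 0, t(16) = 4, t(17) = 4, t(18) = 3, t(19) = 2, t(20) = 0, t(21) = 2, t(22) = 2.
The sequence repeats with period 20.
(2051 - 1) mod 20 = 10, so t(2051) = t(11) = 3.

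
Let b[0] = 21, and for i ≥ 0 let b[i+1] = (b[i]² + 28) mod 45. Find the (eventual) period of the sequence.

Listing terms: b[0] = 21,  b[1] = 19,  b[2] = 29,  b[3] = 14,  b[4] = 44,  b[5] = 29.
Since b[5] = b[2] = 29, the sequence is eventually periodic: after a pre-period of length 2 it cycles with period 3.

3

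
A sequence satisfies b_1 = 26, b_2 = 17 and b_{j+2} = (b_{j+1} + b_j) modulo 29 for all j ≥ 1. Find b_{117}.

b_1 = 26, b_2 = 17, b_3 = 14, b_4 = 2, b_5 = 16, b_6 = 18, b_7 = 5, b_8 = 23, b_9 = 28, b_{10} = 22, b_{11} = 21, b_{12} = 14, b_{13} = 6, b_{14} = 20, b_{15} = 26, b_{16} = 17.
The sequence repeats with period 14.
(117 - 1) mod 14 = 4, so b_{117} = b_5 = 16.

16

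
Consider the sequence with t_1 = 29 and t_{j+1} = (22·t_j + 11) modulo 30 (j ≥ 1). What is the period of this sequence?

3

We have t_1 = 29; t_2 = 19; t_3 = 9; t_4 = 29.
Since t_4 = t_1 = 29, the sequence is periodic with period 3.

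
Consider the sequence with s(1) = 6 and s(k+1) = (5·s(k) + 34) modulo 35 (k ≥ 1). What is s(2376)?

Listing terms: s(1) = 6,  s(2) = 29,  s(3) = 4,  s(4) = 19,  s(5) = 24,  s(6) = 14,  s(7) = 34,  s(8) = 29.
Since s(8) = s(2) = 29, the sequence is eventually periodic: after a pre-period of length 1 it cycles with period 6.
For k ≥ 2, s(k) depends only on (k - 2) mod 6. (2376 - 2) mod 6 = 4, so s(2376) = s(6) = 14.

14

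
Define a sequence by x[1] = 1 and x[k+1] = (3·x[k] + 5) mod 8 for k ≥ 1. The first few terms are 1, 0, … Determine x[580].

4

Listing terms: x[1] = 1,  x[2] = 0,  x[3] = 5,  x[4] = 4,  x[5] = 1.
Since x[5] = x[1] = 1, the sequence is periodic with period 4.
So x[580] = x[1 + ((580-1) mod 4)] = x[4] = 4.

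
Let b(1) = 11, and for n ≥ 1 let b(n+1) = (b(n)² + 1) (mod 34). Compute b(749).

Computing terms: b(1) = 11, b(2) = 20, b(3) = 27, b(4) = 16, b(5) = 19, b(6) = 22, b(7) = 9, b(8) = 14, b(9) = 27.
Since b(9) = b(3) = 27, the sequence is eventually periodic: after a pre-period of length 2 it cycles with period 6.
For n ≥ 3, b(n) depends only on (n - 3) mod 6. (749 - 3) mod 6 = 2, so b(749) = b(5) = 19.

19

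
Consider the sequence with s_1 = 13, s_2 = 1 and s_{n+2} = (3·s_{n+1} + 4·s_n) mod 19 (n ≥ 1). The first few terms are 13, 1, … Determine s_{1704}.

Listing terms: s_1 = 13, s_2 = 1, s_3 = 17, s_4 = 17, s_5 = 5, s_6 = 7, s_7 = 3, s_8 = 18, s_9 = 9, s_{10} = 4, s_{11} = 10, s_{12} = 8, s_{13} = 7, s_{14} = 15, s_{15} = 16, s_{16} = 13, s_{17} = 8, s_{18} = 0, s_{19} = 13, s_{20} = 1.
Since (s_{19}, s_{20}) = (s_1, s_2) = (13, 1) (two consecutive terms determine the rest), the sequence is periodic with period 18.
(1704 - 1) mod 18 = 11, so s_{1704} = s_{12} = 8.

8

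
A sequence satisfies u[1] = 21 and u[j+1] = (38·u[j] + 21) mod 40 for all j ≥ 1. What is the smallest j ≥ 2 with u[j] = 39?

We have u[1] = 21,  u[2] = 19,  u[3] = 23,  u[4] = 15,  u[5] = 31,  u[6] = 39,  u[7] = 23.
Since u[7] = u[3] = 23, the sequence is eventually periodic: after a pre-period of length 2 it cycles with period 4.
The value 39 first appears (with j ≥ 2) at u[6].

6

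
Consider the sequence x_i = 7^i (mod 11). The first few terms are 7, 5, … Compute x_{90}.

Computing terms: x_1 = 7; x_2 = 5; x_3 = 2; x_4 = 3; x_5 = 10; x_6 = 4; x_7 = 6; x_8 = 9; x_9 = 8; x_{10} = 1; x_{11} = 7.
Since x_{11} = x_1 = 7, the sequence is periodic with period 10.
(90 - 1) mod 10 = 9, so x_{90} = x_{10} = 1.

1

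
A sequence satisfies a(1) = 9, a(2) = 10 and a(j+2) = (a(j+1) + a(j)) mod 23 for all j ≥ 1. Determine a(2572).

a(1) = 9, a(2) = 10, a(3) = 19, a(4) = 6, a(5) = 2, a(6) = 8, a(7) = 10, a(8) = 18, a(9) = 5, a(10) = 0, a(11) = 5, a(12) = 5, a(13) = 10, a(14) = 15, a(15) = 2, a(16) = 17, a(17) = 19, a(18) = 13, a(19) = 9, a(20) = 22, a(21) = 8, a(22) = 7, a(23) = 15, a(24) = 22, a(25) = 14, a(26) = 13, a(27) = 4, a(28) = 17, a(29) = 21, a(30) = 15, a(31) = 13, a(32) = 5, a(33) = 18, a(34) = 0, a(35) = 18, a(36) = 18, a(37) = 13, a(38) = 8, a(39) = 21, a(40) = 6, a(41) = 4, a(42) = 10, a(43) = 14, a(44) = 1, a(45) = 15, a(46) = 16, a(47) = 8, a(48) = 1, a(49) = 9, a(50) = 10.
The sequence repeats with period 48.
(2572 - 1) mod 48 = 27, so a(2572) = a(28) = 17.

17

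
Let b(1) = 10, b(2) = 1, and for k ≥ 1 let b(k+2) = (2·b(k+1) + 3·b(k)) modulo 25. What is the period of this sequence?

Listing terms: b(1) = 10,  b(2) = 1,  b(3) = 7,  b(4) = 17,  b(5) = 5,  b(6) = 11,  b(7) = 12,  b(8) = 7,  b(9) = 0,  b(10) = 21,  b(11) = 17,  b(12) = 22,  b(13) = 20,  b(14) = 6,  b(15) = 22,  b(16) = 12,  b(17) = 15,  b(18) = 16,  b(19) = 2,  b(20) = 2,  b(21) = 10,  b(22) = 1.
The sequence repeats with period 20.

20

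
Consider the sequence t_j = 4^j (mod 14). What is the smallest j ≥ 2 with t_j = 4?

4

Listing terms: t_1 = 4; t_2 = 2; t_3 = 8; t_4 = 4.
Since t_4 = t_1 = 4, the sequence is periodic with period 3.
The value 4 next appears (with j ≥ 2) at t_4.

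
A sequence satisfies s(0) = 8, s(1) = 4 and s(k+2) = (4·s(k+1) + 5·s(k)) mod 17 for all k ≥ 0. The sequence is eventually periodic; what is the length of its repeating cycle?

We have s(0) = 8,  s(1) = 4,  s(2) = 5,  s(3) = 6,  s(4) = 15,  s(5) = 5,  s(6) = 10,  s(7) = 14,  s(8) = 4,  s(9) = 1,  s(10) = 7,  s(11) = 16,  s(12) = 14,  s(13) = 0,  s(14) = 2,  s(15) = 8,  s(16) = 8,  s(17) = 4.
Since (s(16), s(17)) = (s(0), s(1)) = (8, 4) (two consecutive terms determine the rest), the sequence is periodic with period 16.

16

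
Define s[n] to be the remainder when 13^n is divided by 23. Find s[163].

3

We have s[1] = 13; s[2] = 8; s[3] = 12; s[4] = 18; s[5] = 4; s[6] = 6; s[7] = 9; s[8] = 2; s[9] = 3; s[10] = 16; s[11] = 1; s[12] = 13.
The sequence repeats with period 11.
So s[163] = s[1 + ((163-1) mod 11)] = s[9] = 3.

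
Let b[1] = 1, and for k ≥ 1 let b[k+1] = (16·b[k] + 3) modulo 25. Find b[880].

18

Listing terms: b[1] = 1, b[2] = 19, b[3] = 7, b[4] = 15, b[5] = 18, b[6] = 16, b[7] = 9, b[8] = 22, b[9] = 5, b[10] = 8, b[11] = 6, b[12] = 24, b[13] = 12, b[14] = 20, b[15] = 23, b[16] = 21, b[17] = 14, b[18] = 2, b[19] = 10, b[20] = 13, b[21] = 11, b[22] = 4, b[23] = 17, b[24] = 0, b[25] = 3, b[26] = 1.
The sequence repeats with period 25.
(880 - 1) mod 25 = 4, so b[880] = b[5] = 18.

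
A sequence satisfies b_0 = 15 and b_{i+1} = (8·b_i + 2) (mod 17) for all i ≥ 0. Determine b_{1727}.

Listing terms: b_0 = 15, b_1 = 3, b_2 = 9, b_3 = 6, b_4 = 16, b_5 = 11, b_6 = 5, b_7 = 8, b_8 = 15.
The sequence repeats with period 8.
So b_{1727} = b_{0 + ((1727-0) mod 8)} = b_7 = 8.

8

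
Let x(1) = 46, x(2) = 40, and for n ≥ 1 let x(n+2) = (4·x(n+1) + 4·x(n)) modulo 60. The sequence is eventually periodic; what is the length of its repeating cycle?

We have x(1) = 46,  x(2) = 40,  x(3) = 44,  x(4) = 36,  x(5) = 20,  x(6) = 44,  x(7) = 16,  x(8) = 0,  x(9) = 4,  x(10) = 16,  x(11) = 20,  x(12) = 24,  x(13) = 56,  x(14) = 20,  x(15) = 4,  x(16) = 36,  x(17) = 40,  x(18) = 4,  x(19) = 56,  x(20) = 0,  x(21) = 44,  x(22) = 56,  x(23) = 40,  x(24) = 24,  x(25) = 16,  x(26) = 40,  x(27) = 44.
Since (x(26), x(27)) = (x(2), x(3)) = (40, 44) (two consecutive terms determine the rest), the sequence is eventually periodic: after a pre-period of length 1 it cycles with period 24.

24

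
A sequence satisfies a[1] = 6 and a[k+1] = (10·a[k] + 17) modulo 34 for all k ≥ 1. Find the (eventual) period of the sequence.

16

Listing terms: a[1] = 6; a[2] = 9; a[3] = 5; a[4] = 33; a[5] = 7; a[6] = 19; a[7] = 3; a[8] = 13; a[9] = 11; a[10] = 25; a[11] = 29; a[12] = 1; a[13] = 27; a[14] = 15; a[15] = 31; a[16] = 21; a[17] = 23; a[18] = 9.
Since a[18] = a[2] = 9, the sequence is eventually periodic: after a pre-period of length 1 it cycles with period 16.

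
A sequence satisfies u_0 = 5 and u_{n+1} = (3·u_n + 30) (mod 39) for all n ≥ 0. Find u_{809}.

u_0 = 5, u_1 = 6, u_2 = 9, u_3 = 18, u_4 = 6.
Since u_4 = u_1 = 6, the sequence is eventually periodic: after a pre-period of length 1 it cycles with period 3.
For n ≥ 1, u_n depends only on (n - 1) mod 3. (809 - 1) mod 3 = 1, so u_{809} = u_2 = 9.

9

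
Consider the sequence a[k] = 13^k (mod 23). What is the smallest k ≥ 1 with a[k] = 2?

a[0] = 1; a[1] = 13; a[2] = 8; a[3] = 12; a[4] = 18; a[5] = 4; a[6] = 6; a[7] = 9; a[8] = 2; a[9] = 3; a[10] = 16; a[11] = 1.
The sequence repeats with period 11.
The value 2 first appears (with k ≥ 1) at a[8].

8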